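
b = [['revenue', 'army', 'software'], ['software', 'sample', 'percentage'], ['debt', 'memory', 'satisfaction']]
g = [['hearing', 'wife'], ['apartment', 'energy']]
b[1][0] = 'software'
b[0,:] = ['revenue', 'army', 'software']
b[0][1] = 'army'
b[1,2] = 'percentage'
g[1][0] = 'apartment'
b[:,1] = ['army', 'sample', 'memory']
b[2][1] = 'memory'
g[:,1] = ['wife', 'energy']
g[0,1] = 'wife'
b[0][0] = 'revenue'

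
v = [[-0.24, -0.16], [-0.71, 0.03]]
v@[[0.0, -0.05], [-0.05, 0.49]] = [[0.01, -0.07], [-0.00, 0.05]]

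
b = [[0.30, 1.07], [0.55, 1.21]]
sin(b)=[[0.14, 0.68], [0.35, 0.72]]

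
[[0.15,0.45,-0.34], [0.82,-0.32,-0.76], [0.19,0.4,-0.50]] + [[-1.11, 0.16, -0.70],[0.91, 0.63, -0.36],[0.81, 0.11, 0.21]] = [[-0.96,  0.61,  -1.04], [1.73,  0.31,  -1.12], [1.0,  0.51,  -0.29]]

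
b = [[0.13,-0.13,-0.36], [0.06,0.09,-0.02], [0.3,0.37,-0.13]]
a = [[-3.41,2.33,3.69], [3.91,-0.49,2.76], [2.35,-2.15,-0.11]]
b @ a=[[-1.8,1.14,0.16], [0.10,0.14,0.47], [0.12,0.80,2.14]]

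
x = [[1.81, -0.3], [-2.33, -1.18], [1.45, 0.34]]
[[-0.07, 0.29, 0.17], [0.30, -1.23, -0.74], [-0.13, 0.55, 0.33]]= x@[[-0.06, 0.25, 0.15],[-0.14, 0.55, 0.33]]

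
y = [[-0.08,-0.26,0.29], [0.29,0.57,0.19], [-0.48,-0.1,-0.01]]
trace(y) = 0.48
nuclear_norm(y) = 1.47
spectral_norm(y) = 0.78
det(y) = 0.09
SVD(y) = [[-0.28, 0.67, -0.69], [0.82, -0.20, -0.53], [-0.50, -0.72, -0.49]] @ diag([0.7774345425758685, 0.3567875868443064, 0.33466124646224965]) @ [[0.64, 0.76, 0.10], [0.65, -0.61, 0.46], [0.41, -0.23, -0.88]]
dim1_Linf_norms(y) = [0.29, 0.57, 0.48]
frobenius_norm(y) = 0.92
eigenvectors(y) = [[0.06-0.64j, 0.06+0.64j, -0.35+0.00j],[-0.32+0.08j, (-0.32-0.08j), 0.93+0.00j],[(0.69+0j), (0.69-0j), (0.15+0j)]]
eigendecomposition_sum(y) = [[-0.03+0.23j, (-0.04+0.08j), 0.19+0.04j],[0.11-0.03j, 0.04+0.01j, -0.01-0.10j],[-0.24-0.01j, (-0.09-0.03j), -0.02+0.20j]] + [[-0.03-0.23j, -0.04-0.08j, 0.19-0.04j], [0.11+0.03j, (0.04-0.01j), -0.01+0.10j], [(-0.24+0.01j), -0.09+0.03j, (-0.02-0.2j)]] + [[(-0.02-0j), (-0.18-0j), (-0.08-0j)], [(0.06+0j), (0.48+0j), (0.22+0j)], [0.01+0.00j, 0.08+0.00j, 0.03+0.00j]]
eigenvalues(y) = [(-0.01+0.43j), (-0.01-0.43j), (0.49+0j)]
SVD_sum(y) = [[-0.14, -0.17, -0.02], [0.41, 0.49, 0.07], [-0.25, -0.29, -0.04]] + [[0.15, -0.15, 0.11], [-0.05, 0.04, -0.03], [-0.17, 0.16, -0.12]] + [[-0.09, 0.05, 0.20], [-0.07, 0.04, 0.16], [-0.07, 0.04, 0.15]]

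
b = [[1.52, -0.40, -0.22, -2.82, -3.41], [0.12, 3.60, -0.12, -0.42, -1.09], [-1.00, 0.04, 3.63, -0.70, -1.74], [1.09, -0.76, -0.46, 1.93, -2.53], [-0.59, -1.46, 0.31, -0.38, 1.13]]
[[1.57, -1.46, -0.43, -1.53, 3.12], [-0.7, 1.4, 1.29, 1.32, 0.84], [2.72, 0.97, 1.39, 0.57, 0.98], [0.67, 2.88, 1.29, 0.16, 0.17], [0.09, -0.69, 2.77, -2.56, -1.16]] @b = [[-0.87, -9.29, -0.06, -7.65, 4.38], [-1.24, 3.14, 4.32, 2.71, -3.77], [2.90, 0.60, 4.37, -8.32, -13.09], [0.15, 9.78, 4.17, -3.76, -7.88], [-4.82, 1.23, 10.94, -6.4, 0.79]]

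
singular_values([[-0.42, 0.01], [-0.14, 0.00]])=[0.44, 0.0]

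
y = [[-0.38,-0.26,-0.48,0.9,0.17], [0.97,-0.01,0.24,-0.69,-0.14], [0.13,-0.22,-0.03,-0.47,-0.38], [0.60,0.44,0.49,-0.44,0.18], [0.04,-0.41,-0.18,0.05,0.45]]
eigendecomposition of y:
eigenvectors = [[0.37-0.27j,0.37+0.27j,-0.01+0.00j,(-0.58+0j),-0.58-0.00j], [(-0.65+0j),-0.65-0.00j,-0.49+0.00j,(-0.33+0.08j),-0.33-0.08j], [-0.32-0.17j,(-0.32+0.17j),(0.79+0j),0.53+0.03j,0.53-0.03j], [(-0.21+0.37j),(-0.21-0.37j),(0.31+0j),(-0.31+0.03j),(-0.31-0.03j)], [(-0.17-0.16j),(-0.17+0.16j),(-0.17+0j),(-0.34-0.23j),(-0.34+0.23j)]]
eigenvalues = [(-0.7+0.83j), (-0.7-0.83j), 0j, (0.5+0.07j), (0.5-0.07j)]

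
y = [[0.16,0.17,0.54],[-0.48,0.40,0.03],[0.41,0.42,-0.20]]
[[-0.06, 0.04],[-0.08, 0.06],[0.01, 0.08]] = y@[[0.08, 0.02], [-0.10, 0.17], [-0.11, 0.01]]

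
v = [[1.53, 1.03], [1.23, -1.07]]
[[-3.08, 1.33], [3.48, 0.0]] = v @ [[0.10, 0.49], [-3.14, 0.56]]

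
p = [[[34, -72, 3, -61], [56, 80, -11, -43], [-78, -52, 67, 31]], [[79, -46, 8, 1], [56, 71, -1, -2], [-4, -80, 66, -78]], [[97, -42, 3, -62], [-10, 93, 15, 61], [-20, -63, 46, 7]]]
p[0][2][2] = 67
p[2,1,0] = -10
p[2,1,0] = -10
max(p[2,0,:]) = 97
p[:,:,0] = [[34, 56, -78], [79, 56, -4], [97, -10, -20]]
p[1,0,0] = 79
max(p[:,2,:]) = 67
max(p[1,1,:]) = 71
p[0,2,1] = -52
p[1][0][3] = 1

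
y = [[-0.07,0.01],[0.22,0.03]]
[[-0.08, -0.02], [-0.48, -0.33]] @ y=[[0.0, -0.00],[-0.04, -0.01]]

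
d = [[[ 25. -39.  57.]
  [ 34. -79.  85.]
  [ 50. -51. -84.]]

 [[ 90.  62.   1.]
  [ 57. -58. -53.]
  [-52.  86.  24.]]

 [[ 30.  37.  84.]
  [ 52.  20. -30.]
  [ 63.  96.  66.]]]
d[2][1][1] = 20.0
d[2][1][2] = -30.0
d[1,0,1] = 62.0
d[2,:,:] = [[30.0, 37.0, 84.0], [52.0, 20.0, -30.0], [63.0, 96.0, 66.0]]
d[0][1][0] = 34.0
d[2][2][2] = 66.0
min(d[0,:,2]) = -84.0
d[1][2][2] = 24.0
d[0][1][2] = 85.0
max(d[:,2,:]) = 96.0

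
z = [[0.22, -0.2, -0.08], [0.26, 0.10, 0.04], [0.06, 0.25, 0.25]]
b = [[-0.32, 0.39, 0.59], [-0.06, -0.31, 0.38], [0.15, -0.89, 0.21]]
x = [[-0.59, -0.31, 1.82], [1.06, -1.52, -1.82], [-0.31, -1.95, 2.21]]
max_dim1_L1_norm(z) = 0.56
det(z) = 0.01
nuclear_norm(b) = 1.83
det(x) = 0.01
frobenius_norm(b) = 1.31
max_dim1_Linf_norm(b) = 0.89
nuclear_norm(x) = 6.10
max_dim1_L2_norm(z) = 0.36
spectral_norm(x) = 3.63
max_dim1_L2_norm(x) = 2.96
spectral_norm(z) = 0.42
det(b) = -0.00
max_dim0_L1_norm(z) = 0.55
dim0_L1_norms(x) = [1.96, 3.78, 5.85]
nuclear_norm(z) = 0.84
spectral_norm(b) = 1.05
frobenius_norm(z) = 0.55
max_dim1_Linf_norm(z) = 0.26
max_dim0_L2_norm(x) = 3.39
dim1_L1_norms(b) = [1.3, 0.75, 1.25]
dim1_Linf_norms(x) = [1.82, 1.82, 2.21]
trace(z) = 0.57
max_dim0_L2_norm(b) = 1.02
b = z @ x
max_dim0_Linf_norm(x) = 2.21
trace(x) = 0.10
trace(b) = -0.42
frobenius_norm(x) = 4.39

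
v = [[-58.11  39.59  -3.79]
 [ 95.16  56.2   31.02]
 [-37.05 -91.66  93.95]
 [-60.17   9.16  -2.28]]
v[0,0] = -58.11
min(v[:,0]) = -60.17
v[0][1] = 39.59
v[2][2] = 93.95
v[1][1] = 56.2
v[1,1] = 56.2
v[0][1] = 39.59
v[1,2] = 31.02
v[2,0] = -37.05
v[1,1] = 56.2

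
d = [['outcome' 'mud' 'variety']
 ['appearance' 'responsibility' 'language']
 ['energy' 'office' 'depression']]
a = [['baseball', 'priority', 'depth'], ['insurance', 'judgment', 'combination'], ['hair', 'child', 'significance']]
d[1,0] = 'appearance'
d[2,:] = ['energy', 'office', 'depression']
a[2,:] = ['hair', 'child', 'significance']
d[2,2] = 'depression'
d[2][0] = 'energy'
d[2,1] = 'office'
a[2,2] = 'significance'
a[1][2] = 'combination'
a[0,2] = 'depth'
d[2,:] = ['energy', 'office', 'depression']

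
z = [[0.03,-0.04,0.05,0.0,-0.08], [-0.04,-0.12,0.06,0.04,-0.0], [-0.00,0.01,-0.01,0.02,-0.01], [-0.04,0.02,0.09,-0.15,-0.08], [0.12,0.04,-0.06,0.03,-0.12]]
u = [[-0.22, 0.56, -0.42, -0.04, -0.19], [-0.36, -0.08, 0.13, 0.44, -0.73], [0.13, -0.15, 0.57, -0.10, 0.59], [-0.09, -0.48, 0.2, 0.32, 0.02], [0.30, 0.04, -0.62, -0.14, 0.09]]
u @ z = [[-0.05, -0.07, 0.03, 0.01, 0.05], [-0.11, 0.0, 0.06, -0.09, 0.08], [0.08, 0.04, -0.05, 0.04, -0.08], [0.01, 0.07, -0.01, -0.06, -0.02], [0.02, -0.02, 0.01, 0.01, -0.02]]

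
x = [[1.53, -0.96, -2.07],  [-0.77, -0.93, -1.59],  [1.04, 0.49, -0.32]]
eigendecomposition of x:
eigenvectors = [[(-0.78+0j),0.22-0.31j,0.22+0.31j],[0.53+0.00j,0.75+0.00j,(0.75-0j)],[(-0.35+0j),(-0.32-0.44j),(-0.32+0.44j)]]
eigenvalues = [(1.25+0j), (-0.49+1.25j), (-0.49-1.25j)]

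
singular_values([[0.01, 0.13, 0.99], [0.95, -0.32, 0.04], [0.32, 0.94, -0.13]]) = [1.01, 1.0, 1.0]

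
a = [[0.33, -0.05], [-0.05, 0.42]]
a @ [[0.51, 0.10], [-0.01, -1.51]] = [[0.17, 0.11], [-0.03, -0.64]]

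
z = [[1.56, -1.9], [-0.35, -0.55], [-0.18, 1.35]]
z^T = [[1.56,-0.35,-0.18], [-1.9,-0.55,1.35]]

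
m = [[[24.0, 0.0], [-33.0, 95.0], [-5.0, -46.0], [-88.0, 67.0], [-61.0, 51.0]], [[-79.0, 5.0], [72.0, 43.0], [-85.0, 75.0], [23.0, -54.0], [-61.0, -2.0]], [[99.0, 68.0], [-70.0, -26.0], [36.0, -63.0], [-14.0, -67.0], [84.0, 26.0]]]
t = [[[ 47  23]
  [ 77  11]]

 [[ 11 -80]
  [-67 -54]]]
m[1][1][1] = 43.0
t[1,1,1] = -54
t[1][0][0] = 11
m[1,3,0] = 23.0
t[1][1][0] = -67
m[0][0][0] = 24.0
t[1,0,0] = 11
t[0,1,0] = 77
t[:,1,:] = [[77, 11], [-67, -54]]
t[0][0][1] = 23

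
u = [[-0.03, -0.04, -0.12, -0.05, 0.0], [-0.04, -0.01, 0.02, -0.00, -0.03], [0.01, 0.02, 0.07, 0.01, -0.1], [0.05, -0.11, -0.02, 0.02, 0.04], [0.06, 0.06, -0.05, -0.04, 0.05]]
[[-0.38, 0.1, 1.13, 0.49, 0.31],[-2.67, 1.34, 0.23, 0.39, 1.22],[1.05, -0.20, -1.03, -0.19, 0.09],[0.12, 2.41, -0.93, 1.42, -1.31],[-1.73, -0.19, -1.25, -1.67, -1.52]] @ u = [[0.06, 0.00, 0.10, 0.03, -0.08],[0.12, 0.13, 0.29, 0.09, 0.01],[-0.04, -0.03, -0.2, -0.07, 0.11],[-0.12, -0.28, 0.01, 0.07, 0.01],[-0.13, 0.14, 0.23, 0.10, -0.01]]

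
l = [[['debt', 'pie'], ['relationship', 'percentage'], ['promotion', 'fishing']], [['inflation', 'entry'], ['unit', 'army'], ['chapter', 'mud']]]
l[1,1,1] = 'army'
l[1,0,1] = 'entry'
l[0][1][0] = 'relationship'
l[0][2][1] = 'fishing'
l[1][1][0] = 'unit'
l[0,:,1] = ['pie', 'percentage', 'fishing']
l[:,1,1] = ['percentage', 'army']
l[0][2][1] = 'fishing'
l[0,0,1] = 'pie'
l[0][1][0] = 'relationship'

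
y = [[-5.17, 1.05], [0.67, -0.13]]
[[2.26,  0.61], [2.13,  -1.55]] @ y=[[-11.28, 2.29], [-12.05, 2.44]]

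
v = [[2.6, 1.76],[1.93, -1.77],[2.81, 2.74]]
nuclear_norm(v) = 7.65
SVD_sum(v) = [[2.48, 1.91], [0.35, 0.27], [3.09, 2.38]] + [[0.12, -0.15], [1.58, -2.04], [-0.28, 0.36]]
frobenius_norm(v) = 5.67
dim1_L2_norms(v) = [3.14, 2.62, 3.92]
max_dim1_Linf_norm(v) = 2.81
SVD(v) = [[-0.62, -0.07], [-0.09, -0.98], [-0.78, 0.17]] @ diag([5.021747899604572, 2.6270036225359643]) @ [[-0.79, -0.61], [-0.61, 0.79]]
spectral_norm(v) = 5.02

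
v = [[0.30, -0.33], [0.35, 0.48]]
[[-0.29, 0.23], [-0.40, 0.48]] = v @ [[-1.04, 1.03], [-0.08, 0.24]]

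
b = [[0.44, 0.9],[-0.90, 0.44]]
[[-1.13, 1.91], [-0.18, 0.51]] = b @ [[-0.33, 0.38],[-1.09, 1.94]]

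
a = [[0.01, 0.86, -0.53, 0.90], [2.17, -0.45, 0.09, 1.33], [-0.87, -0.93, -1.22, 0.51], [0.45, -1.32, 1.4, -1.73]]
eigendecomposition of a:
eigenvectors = [[(0.43+0.01j), 0.43-0.01j, 0.38+0.00j, (-0.32+0j)], [0.21+0.01j, (0.21-0.01j), -0.31+0.00j, (-0.12+0j)], [-0.67+0.00j, -0.67-0.00j, -0.73+0.00j, -0.54+0.00j], [(-0.57-0j), (-0.57+0j), (-0.48+0j), (0.77+0j)]]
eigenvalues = [(0.06+0.03j), (0.06-0.03j), (-0.82+0j), (-2.69+0j)]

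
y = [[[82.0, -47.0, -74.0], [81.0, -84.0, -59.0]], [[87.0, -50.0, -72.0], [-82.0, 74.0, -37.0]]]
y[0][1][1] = -84.0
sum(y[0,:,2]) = -133.0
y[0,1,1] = -84.0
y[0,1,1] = -84.0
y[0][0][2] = -74.0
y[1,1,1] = 74.0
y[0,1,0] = 81.0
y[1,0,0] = 87.0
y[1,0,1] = -50.0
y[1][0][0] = 87.0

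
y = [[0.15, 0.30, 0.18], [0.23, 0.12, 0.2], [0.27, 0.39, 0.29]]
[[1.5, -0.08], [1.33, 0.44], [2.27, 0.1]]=y @ [[3.88, 0.86],[2.74, -2.19],[0.54, 2.5]]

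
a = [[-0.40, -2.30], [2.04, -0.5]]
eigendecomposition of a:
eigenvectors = [[(0.73+0j), 0.73-0.00j],[(0.02-0.69j), (0.02+0.69j)]]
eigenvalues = [(-0.45+2.17j), (-0.45-2.17j)]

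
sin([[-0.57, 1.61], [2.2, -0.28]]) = [[0.06, 0.74],[1.01, 0.19]]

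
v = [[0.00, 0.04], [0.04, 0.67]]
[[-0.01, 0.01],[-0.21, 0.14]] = v@[[0.18,0.22], [-0.32,0.19]]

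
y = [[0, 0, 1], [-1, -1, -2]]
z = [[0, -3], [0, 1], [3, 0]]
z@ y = [[3, 3, 6], [-1, -1, -2], [0, 0, 3]]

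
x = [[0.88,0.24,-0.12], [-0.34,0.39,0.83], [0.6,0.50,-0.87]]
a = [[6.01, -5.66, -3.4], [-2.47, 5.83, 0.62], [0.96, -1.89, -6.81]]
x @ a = [[4.58, -3.35, -2.03],[-2.21, 2.63, -4.25],[1.54, 1.16, 4.19]]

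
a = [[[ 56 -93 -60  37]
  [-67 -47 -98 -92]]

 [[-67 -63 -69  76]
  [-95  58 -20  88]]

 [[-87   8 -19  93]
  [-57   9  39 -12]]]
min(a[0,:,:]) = -98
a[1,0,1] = -63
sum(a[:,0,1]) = -148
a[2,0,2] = -19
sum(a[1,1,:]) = 31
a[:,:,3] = [[37, -92], [76, 88], [93, -12]]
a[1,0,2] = -69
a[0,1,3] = -92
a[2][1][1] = 9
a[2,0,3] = 93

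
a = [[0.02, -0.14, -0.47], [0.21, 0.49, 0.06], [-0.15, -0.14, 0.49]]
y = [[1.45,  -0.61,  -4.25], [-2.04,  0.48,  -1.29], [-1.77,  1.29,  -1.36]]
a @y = [[1.15, -0.69, 0.73], [-0.80, 0.18, -1.61], [-0.8, 0.66, 0.15]]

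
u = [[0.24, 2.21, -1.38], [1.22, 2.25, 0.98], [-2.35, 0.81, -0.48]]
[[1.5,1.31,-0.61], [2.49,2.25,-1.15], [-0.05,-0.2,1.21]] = u @[[0.25, 0.28, -0.59], [0.84, 0.73, -0.20], [0.3, 0.27, 0.02]]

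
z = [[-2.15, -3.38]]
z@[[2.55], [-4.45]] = [[9.56]]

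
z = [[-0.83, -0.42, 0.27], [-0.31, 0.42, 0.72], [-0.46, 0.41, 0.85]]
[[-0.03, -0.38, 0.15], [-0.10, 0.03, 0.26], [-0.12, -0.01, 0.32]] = z @ [[0.2,0.51,-0.20], [-0.27,0.04,0.15], [0.10,0.24,0.19]]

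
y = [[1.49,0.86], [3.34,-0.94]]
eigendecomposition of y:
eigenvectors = [[0.70, -0.25], [0.71, 0.97]]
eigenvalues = [2.36, -1.81]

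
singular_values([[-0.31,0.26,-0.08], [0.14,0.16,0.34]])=[0.44, 0.37]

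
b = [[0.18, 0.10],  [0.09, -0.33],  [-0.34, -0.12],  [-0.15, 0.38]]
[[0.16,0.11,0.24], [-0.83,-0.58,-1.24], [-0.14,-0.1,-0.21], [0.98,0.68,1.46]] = b@ [[-0.44, -0.3, -0.65], [2.40, 1.68, 3.58]]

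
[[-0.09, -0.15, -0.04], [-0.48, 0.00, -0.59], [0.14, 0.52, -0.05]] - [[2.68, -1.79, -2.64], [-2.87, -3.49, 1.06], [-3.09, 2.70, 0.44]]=[[-2.77,1.64,2.6], [2.39,3.49,-1.65], [3.23,-2.18,-0.49]]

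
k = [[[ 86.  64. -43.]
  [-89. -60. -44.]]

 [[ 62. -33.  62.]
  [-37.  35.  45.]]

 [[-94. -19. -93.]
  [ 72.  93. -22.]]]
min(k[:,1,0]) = -89.0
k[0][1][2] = -44.0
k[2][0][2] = -93.0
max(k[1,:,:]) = 62.0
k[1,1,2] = 45.0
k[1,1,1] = 35.0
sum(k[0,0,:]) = 107.0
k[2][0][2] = -93.0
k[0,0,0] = 86.0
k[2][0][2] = -93.0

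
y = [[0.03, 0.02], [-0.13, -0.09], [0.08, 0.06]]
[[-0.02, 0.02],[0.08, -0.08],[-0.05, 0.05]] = y @ [[-0.18,  0.1], [-0.65,  0.70]]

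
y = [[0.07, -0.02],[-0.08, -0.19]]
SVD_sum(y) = [[0.0,0.01], [-0.08,-0.19]] + [[0.07, -0.03],[0.00, -0.00]]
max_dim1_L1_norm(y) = 0.27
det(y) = -0.01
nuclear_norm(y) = 0.28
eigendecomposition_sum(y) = [[0.07, -0.01], [-0.02, 0.00]] + [[-0.0,-0.01], [-0.06,-0.19]]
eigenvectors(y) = [[0.96,0.07], [-0.29,1.00]]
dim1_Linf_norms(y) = [0.07, 0.19]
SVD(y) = [[-0.05,1.0],[1.00,0.05]] @ diag([0.20636592209683488, 0.0722018434468475]) @ [[-0.40,-0.91], [0.91,-0.40]]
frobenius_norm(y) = 0.22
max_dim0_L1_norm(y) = 0.21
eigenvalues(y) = [0.08, -0.2]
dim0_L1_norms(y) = [0.15, 0.21]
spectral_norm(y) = 0.21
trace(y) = -0.12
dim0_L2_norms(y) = [0.11, 0.19]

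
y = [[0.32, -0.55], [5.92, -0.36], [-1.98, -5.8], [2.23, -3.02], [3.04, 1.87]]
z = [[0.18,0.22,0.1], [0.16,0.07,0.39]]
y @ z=[[-0.03, 0.03, -0.18],[1.01, 1.28, 0.45],[-1.28, -0.84, -2.46],[-0.08, 0.28, -0.95],[0.85, 0.80, 1.03]]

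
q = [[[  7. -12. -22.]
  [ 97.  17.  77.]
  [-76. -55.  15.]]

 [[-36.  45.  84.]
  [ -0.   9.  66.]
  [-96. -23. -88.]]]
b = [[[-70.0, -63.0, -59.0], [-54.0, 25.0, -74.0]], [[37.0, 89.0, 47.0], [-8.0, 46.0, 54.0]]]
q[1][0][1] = 45.0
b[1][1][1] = 46.0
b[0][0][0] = -70.0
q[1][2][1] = -23.0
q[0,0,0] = 7.0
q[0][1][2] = 77.0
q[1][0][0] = -36.0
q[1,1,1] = 9.0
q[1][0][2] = 84.0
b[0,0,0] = -70.0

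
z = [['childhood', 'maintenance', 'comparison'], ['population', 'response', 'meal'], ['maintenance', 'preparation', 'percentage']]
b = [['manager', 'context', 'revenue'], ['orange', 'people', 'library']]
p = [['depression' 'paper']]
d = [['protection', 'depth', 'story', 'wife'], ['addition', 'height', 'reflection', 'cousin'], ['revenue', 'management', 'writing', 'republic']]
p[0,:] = ['depression', 'paper']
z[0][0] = 'childhood'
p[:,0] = ['depression']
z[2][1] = 'preparation'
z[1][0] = 'population'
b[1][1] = 'people'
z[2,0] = 'maintenance'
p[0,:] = ['depression', 'paper']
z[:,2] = ['comparison', 'meal', 'percentage']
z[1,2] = 'meal'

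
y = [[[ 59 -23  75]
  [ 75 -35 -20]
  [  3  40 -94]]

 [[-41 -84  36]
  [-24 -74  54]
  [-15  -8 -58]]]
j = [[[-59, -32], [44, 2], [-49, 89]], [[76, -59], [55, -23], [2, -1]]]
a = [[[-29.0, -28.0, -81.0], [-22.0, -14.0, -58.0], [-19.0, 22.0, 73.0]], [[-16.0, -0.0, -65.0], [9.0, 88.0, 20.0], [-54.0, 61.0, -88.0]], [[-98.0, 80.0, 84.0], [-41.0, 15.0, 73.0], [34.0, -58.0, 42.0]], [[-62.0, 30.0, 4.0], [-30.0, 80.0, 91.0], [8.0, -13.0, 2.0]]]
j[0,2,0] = -49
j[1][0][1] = -59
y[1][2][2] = -58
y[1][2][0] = -15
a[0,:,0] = [-29.0, -22.0, -19.0]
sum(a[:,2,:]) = 10.0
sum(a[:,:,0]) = -320.0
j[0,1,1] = 2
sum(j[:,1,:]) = 78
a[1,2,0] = -54.0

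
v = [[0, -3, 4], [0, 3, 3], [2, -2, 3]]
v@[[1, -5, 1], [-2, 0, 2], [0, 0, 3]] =[[6, 0, 6], [-6, 0, 15], [6, -10, 7]]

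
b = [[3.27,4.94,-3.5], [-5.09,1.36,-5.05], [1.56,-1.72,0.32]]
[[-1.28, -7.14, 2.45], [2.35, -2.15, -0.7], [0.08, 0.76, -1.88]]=b@[[-0.24,-0.42,-0.18], [-0.32,-0.70,1.04], [-0.31,0.66,0.60]]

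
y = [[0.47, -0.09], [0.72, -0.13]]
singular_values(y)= [0.87, 0.0]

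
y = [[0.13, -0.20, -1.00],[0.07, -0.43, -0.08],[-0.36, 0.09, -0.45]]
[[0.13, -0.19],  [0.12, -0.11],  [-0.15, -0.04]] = y@[[0.41, -0.01], [-0.21, 0.22], [-0.03, 0.14]]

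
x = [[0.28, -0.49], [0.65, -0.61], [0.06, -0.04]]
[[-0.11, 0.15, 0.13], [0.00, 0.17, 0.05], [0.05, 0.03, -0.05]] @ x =[[0.07, -0.04], [0.11, -0.11], [0.03, -0.04]]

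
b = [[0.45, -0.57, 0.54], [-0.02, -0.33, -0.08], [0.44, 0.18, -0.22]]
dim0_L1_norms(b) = [0.91, 1.08, 0.84]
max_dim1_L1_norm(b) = 1.56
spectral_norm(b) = 0.92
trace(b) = -0.10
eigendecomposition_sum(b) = [[0.56-0.00j,  (-0.24+0j),  0.34+0.00j], [-0.03+0.00j,  0.01-0.00j,  (-0.02+0j)], [(0.25-0j),  -0.11+0.00j,  (0.15+0j)]] + [[(-0.05-0j),-0.16-0.25j,(0.1-0.02j)], [0.00+0.04j,-0.17+0.16j,(-0.03-0.07j)], [(0.09+0.04j),0.15+0.53j,-0.19-0.02j]] + [[(-0.05+0j), (-0.16+0.25j), 0.10+0.02j], [0.00-0.04j, (-0.17-0.16j), (-0.03+0.07j)], [0.09-0.04j, (0.15-0.53j), -0.19+0.02j]]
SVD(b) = [[-0.98, 0.10, -0.17], [-0.19, -0.21, 0.96], [0.06, 0.97, 0.23]] @ diag([0.9198793123065637, 0.5322146481482892, 0.2822580717832469]) @ [[-0.45, 0.69, -0.57],[0.89, 0.36, -0.27],[0.02, -0.63, -0.77]]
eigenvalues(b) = [(0.73+0j), (-0.41+0.14j), (-0.41-0.14j)]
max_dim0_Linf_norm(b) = 0.57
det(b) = 0.14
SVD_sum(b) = [[0.4, -0.62, 0.52], [0.08, -0.12, 0.10], [-0.02, 0.04, -0.03]] + [[0.05,  0.02,  -0.01],[-0.10,  -0.04,  0.03],[0.46,  0.19,  -0.14]] + [[-0.0, 0.03, 0.04], [0.01, -0.17, -0.21], [0.00, -0.04, -0.05]]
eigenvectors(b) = [[(0.91+0j), 0.43-0.14j, 0.43+0.14j], [-0.05+0.00j, -0.16-0.31j, -0.16+0.31j], [(0.41+0j), -0.82+0.00j, (-0.82-0j)]]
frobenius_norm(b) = 1.10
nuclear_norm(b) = 1.73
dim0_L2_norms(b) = [0.63, 0.68, 0.59]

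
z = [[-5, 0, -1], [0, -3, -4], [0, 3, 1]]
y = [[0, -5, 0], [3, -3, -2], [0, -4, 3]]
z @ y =[[0, 29, -3], [-9, 25, -6], [9, -13, -3]]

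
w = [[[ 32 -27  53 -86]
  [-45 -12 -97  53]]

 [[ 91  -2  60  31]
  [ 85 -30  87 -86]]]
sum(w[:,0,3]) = -55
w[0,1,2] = -97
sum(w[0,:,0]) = -13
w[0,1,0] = -45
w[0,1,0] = -45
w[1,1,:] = [85, -30, 87, -86]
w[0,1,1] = -12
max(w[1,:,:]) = 91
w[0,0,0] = 32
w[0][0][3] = -86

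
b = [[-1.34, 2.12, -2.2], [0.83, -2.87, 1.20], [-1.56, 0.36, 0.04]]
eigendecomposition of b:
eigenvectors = [[0.59, 0.55, -0.69], [-0.11, 0.63, 0.65], [-0.80, 0.55, -0.30]]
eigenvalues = [1.24, -1.1, -4.3]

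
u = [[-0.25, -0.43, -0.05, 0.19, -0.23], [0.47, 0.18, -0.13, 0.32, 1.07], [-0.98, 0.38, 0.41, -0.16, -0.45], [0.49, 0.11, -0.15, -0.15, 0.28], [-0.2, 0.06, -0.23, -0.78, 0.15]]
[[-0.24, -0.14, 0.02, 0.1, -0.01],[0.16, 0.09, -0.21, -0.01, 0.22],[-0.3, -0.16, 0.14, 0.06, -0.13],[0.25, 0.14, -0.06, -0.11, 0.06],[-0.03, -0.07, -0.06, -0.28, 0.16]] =u@ [[0.48, 0.29, 0.02, -0.08, -0.08], [0.29, 0.22, -0.0, 0.02, -0.09], [0.02, -0.0, 0.18, -0.02, -0.18], [-0.08, 0.02, -0.02, 0.37, -0.09], [-0.08, -0.09, -0.18, -0.09, 0.26]]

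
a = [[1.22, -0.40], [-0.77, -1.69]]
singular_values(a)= [1.87, 1.27]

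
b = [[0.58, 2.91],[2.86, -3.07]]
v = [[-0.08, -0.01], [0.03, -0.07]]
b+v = [[0.50, 2.9], [2.89, -3.14]]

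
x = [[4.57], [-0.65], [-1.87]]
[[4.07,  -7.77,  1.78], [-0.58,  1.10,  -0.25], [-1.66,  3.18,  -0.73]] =x @ [[0.89, -1.7, 0.39]]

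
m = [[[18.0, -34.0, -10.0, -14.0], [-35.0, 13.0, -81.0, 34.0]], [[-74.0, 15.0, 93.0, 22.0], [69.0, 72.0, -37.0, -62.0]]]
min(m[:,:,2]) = -81.0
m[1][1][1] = 72.0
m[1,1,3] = -62.0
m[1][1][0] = 69.0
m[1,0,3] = 22.0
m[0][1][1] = 13.0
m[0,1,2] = -81.0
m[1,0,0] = -74.0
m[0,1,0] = -35.0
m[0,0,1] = -34.0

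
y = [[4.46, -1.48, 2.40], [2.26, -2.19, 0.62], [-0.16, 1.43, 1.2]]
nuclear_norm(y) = 8.64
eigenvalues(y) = [4.21, -1.48, 0.74]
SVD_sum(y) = [[4.33, -2.11, 2.03],[2.48, -1.21, 1.16],[-0.20, 0.1, -0.09]] + [[0.06, 0.56, 0.46], [-0.09, -0.87, -0.7], [0.15, 1.43, 1.16]] + [[0.07,0.06,-0.09], [-0.13,-0.12,0.16], [-0.11,-0.10,0.13]]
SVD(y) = [[-0.87, 0.32, -0.38], [-0.5, -0.49, 0.72], [0.04, 0.81, 0.58]] @ diag([6.027653856666994, 2.279460916302603, 0.33473409634575024]) @ [[-0.83, 0.4, -0.39], [0.08, 0.77, 0.63], [-0.55, -0.49, 0.67]]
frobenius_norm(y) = 6.45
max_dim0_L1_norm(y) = 6.88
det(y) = -4.60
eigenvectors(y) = [[-0.93, 0.38, -0.6], [-0.34, 0.83, -0.31], [-0.11, -0.42, 0.74]]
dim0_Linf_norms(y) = [4.46, 2.19, 2.4]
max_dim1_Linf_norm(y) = 4.46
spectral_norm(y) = 6.03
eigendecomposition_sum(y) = [[3.92,-0.22,3.08],[1.43,-0.08,1.12],[0.47,-0.03,0.37]] + [[0.33, -0.87, -0.09], [0.72, -1.91, -0.20], [-0.37, 0.97, 0.10]] + [[0.21, -0.4, -0.59],  [0.11, -0.20, -0.3],  [-0.27, 0.49, 0.73]]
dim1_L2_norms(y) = [5.28, 3.21, 1.87]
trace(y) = 3.47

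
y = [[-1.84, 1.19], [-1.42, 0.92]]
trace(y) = -0.92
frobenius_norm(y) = 2.77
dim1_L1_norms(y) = [3.03, 2.34]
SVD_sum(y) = [[-1.84,1.19], [-1.42,0.92]] + [[-0.00,-0.00], [0.0,0.00]]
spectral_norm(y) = 2.77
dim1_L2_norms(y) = [2.19, 1.69]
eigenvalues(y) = [-0.92, 0.0]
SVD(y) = [[-0.79, -0.61], [-0.61, 0.79]] @ diag([2.768483127229589, 0.0010836258926388716]) @ [[0.84, -0.54],[0.54, 0.84]]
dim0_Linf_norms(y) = [1.84, 1.19]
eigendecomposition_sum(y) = [[-1.84, 1.19], [-1.42, 0.91]] + [[-0.0,0.0], [-0.0,0.01]]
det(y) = -0.00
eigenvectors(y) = [[-0.79, -0.54], [-0.61, -0.84]]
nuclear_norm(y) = 2.77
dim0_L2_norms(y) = [2.32, 1.5]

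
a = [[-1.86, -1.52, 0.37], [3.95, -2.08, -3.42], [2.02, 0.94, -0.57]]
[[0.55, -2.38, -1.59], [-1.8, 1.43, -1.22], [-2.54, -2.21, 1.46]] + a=[[-1.31, -3.90, -1.22], [2.15, -0.65, -4.64], [-0.52, -1.27, 0.89]]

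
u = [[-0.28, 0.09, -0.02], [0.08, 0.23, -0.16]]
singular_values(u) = [0.3, 0.29]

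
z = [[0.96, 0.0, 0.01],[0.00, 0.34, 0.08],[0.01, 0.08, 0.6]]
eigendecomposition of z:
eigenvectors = [[1.0, 0.03, -0.0], [0.00, -0.27, -0.96], [0.03, -0.96, 0.27]]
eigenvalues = [0.96, 0.62, 0.32]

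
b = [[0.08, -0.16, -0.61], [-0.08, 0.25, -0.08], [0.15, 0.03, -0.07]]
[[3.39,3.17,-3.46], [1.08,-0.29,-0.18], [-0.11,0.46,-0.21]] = b @ [[-3.92, 1.44, 0.9],[1.05, -2.14, 1.3],[-6.35, -4.45, 5.45]]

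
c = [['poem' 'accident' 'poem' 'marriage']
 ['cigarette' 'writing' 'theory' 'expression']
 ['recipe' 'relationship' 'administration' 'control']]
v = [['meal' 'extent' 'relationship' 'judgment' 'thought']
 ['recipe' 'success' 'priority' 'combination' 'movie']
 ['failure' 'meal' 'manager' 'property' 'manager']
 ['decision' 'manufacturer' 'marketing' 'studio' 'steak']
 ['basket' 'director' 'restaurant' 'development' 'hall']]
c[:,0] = ['poem', 'cigarette', 'recipe']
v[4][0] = 'basket'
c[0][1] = 'accident'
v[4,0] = 'basket'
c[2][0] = 'recipe'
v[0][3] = 'judgment'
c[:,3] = ['marriage', 'expression', 'control']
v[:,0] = ['meal', 'recipe', 'failure', 'decision', 'basket']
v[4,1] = 'director'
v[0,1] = 'extent'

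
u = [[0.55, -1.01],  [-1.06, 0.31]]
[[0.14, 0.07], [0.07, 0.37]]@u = [[0.0,  -0.12], [-0.35,  0.04]]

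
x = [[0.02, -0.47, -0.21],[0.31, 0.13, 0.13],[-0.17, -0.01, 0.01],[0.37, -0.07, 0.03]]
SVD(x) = [[0.78, 0.55, -0.12], [-0.55, 0.37, -0.41], [0.16, -0.28, -0.9], [-0.26, 0.69, -0.05]] @ diag([0.5587134974335893, 0.5031679258299393, 0.04196744216083886]) @ [[-0.5, -0.75, -0.43],[0.86, -0.51, -0.1],[0.15, 0.42, -0.90]]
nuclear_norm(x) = 1.10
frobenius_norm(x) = 0.75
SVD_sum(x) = [[-0.22, -0.33, -0.19], [0.15, 0.23, 0.13], [-0.04, -0.07, -0.04], [0.07, 0.11, 0.06]] + [[0.24,-0.14,-0.03], [0.16,-0.09,-0.02], [-0.12,0.07,0.01], [0.3,-0.18,-0.03]] + [[-0.0,-0.00,0.0], [-0.0,-0.01,0.02], [-0.01,-0.02,0.03], [-0.00,-0.00,0.00]]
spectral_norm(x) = 0.56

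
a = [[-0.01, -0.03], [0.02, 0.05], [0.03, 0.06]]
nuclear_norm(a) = 0.10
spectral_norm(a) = 0.09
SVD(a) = [[-0.34, 0.64], [0.59, -0.43], [0.73, 0.64]] @ diag([0.09152769916719795, 0.004762382298694161]) @ [[0.41,0.91], [0.91,-0.41]]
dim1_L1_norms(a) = [0.04, 0.07, 0.09]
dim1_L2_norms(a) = [0.03, 0.05, 0.07]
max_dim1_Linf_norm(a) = 0.06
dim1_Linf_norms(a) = [0.03, 0.05, 0.06]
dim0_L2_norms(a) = [0.04, 0.08]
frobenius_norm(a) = 0.09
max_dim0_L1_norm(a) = 0.14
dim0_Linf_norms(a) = [0.03, 0.06]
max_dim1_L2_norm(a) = 0.07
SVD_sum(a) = [[-0.01, -0.03], [0.02, 0.05], [0.03, 0.06]] + [[0.00, -0.0],  [-0.00, 0.00],  [0.0, -0.0]]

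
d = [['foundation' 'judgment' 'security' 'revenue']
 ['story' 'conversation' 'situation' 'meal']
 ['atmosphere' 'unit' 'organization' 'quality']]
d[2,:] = ['atmosphere', 'unit', 'organization', 'quality']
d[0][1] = 'judgment'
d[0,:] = ['foundation', 'judgment', 'security', 'revenue']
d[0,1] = 'judgment'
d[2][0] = 'atmosphere'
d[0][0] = 'foundation'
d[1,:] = ['story', 'conversation', 'situation', 'meal']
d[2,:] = ['atmosphere', 'unit', 'organization', 'quality']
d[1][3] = 'meal'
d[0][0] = 'foundation'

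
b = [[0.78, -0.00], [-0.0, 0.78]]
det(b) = 0.608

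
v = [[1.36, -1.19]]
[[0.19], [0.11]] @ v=[[0.26,-0.23], [0.15,-0.13]]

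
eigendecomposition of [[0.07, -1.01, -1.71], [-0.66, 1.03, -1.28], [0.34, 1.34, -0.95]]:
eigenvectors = [[-0.77+0.00j, (-0.73+0j), -0.73-0.00j], [(0.6+0j), -0.40+0.08j, -0.40-0.08j], [0.23+0.00j, -0.05+0.55j, -0.05-0.55j]]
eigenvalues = [(1.38+0j), (-0.61+1.4j), (-0.61-1.4j)]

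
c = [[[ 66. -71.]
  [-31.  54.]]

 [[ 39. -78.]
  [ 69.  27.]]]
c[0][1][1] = 54.0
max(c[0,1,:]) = 54.0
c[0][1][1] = 54.0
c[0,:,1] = [-71.0, 54.0]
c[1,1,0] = 69.0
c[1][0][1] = -78.0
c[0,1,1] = 54.0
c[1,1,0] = 69.0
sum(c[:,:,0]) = 143.0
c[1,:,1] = [-78.0, 27.0]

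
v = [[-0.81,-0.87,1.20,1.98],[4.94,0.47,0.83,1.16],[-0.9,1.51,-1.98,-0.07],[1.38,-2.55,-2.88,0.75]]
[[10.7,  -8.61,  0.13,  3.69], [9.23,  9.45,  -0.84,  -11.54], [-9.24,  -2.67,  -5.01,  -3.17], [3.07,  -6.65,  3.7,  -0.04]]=v @ [[0.92, 2.41, 0.25, -2.14], [-2.36, 1.30, -2.40, -2.27], [2.33, 1.37, 0.63, 0.86], [3.33, -3.62, -1.27, -0.53]]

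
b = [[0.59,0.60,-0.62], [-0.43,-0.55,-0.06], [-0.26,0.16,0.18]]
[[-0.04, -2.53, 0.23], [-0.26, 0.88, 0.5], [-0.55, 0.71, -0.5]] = b @ [[1.98,-1.67,0.50], [-1.16,-0.51,-1.18], [0.82,1.99,-1.03]]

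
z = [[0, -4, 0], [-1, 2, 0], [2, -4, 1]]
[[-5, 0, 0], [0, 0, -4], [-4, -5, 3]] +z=[[-5, -4, 0], [-1, 2, -4], [-2, -9, 4]]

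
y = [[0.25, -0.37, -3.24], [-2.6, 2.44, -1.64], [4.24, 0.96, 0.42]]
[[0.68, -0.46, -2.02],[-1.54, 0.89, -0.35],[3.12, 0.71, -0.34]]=y@ [[0.74, 0.05, -0.16], [0.05, 0.48, 0.09], [-0.16, 0.09, 0.60]]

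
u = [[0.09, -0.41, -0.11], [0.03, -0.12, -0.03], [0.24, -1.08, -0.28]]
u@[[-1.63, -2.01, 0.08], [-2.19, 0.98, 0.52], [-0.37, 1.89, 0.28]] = [[0.79, -0.79, -0.24], [0.22, -0.23, -0.07], [2.08, -2.07, -0.62]]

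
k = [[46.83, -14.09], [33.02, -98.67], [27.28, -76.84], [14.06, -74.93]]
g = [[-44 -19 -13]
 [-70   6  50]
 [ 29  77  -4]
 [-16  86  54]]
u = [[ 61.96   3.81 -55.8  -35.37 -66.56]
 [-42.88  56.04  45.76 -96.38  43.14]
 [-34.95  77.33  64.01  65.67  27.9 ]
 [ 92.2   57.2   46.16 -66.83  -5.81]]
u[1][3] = -96.38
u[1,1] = 56.04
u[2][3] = 65.67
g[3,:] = [-16, 86, 54]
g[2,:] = [29, 77, -4]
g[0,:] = [-44, -19, -13]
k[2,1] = -76.84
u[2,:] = [-34.95, 77.33, 64.01, 65.67, 27.9]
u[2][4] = 27.9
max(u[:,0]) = 92.2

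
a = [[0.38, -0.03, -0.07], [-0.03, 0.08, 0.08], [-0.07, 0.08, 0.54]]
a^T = [[0.38, -0.03, -0.07], [-0.03, 0.08, 0.08], [-0.07, 0.08, 0.54]]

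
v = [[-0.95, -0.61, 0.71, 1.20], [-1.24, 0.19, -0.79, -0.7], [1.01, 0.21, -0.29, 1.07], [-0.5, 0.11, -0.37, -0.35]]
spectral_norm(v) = 2.18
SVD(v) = [[0.21, 0.97, -0.11, 0.04],[-0.71, 0.1, -0.57, -0.40],[0.59, -0.22, -0.78, -0.00],[-0.32, 0.01, -0.24, 0.92]] @ diag([2.1817644600492514, 1.7841783023766637, 0.8819306105158313, 0.0031661379462879897]) @ [[0.66, -0.08, 0.30, 0.68], [-0.71, -0.35, 0.37, 0.48], [0.17, -0.26, 0.78, -0.54], [-0.17, 0.9, 0.40, 0.09]]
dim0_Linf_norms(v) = [1.24, 0.61, 0.79, 1.2]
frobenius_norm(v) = 2.95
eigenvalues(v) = [(-1.65+0j), (0.13+0.76j), (0.13-0.76j), (-0.01+0j)]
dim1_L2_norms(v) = [1.79, 1.64, 1.51, 0.72]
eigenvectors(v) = [[(0.73+0j), 0.17+0.18j, (0.17-0.18j), (0.16+0j)], [(0.25+0j), (-0.78+0j), -0.78-0.00j, (-0.89+0j)], [(-0.64+0j), -0.02+0.46j, (-0.02-0.46j), -0.41+0.00j], [(0.08+0j), (-0.34-0j), (-0.34+0j), -0.09+0.00j]]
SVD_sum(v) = [[0.3, -0.04, 0.14, 0.31], [-1.02, 0.12, -0.46, -1.06], [0.85, -0.1, 0.39, 0.89], [-0.45, 0.05, -0.21, -0.47]] + [[-1.23, -0.6, 0.65, 0.84], [-0.13, -0.06, 0.07, 0.09], [0.27, 0.13, -0.14, -0.19], [-0.01, -0.00, 0.0, 0.01]] + [[-0.02, 0.03, -0.08, 0.05], [-0.09, 0.13, -0.39, 0.27], [-0.12, 0.18, -0.53, 0.37], [-0.04, 0.06, -0.17, 0.12]] + [[-0.00, 0.0, 0.0, 0.0], [0.00, -0.00, -0.00, -0.00], [0.0, -0.00, -0.0, -0.0], [-0.00, 0.00, 0.0, 0.00]]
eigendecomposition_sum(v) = [[-1.15+0.00j, -0.46-0.00j, 0.45+0.00j, 0.44-0.00j], [-0.39+0.00j, (-0.15-0j), (0.15+0j), 0.15-0.00j], [(1.01-0j), (0.4+0j), -0.40-0.00j, -0.39+0.00j], [-0.12+0.00j, -0.05-0.00j, 0.05+0.00j, 0.05-0.00j]] + [[0.10+0.09j, -0.08-0.01j, (0.13+0.09j), 0.38-0.17j],  [(-0.43+0.02j), (0.18-0.16j), -0.47+0.11j, -0.44+1.23j],  [0.26j, (-0.09-0.11j), (0.05+0.28j), 0.72+0.29j],  [-0.19+0.01j, 0.08-0.07j, -0.21+0.05j, (-0.2+0.54j)]] + [[(0.1-0.09j),  -0.08+0.01j,  0.13-0.09j,  0.38+0.17j], [(-0.43-0.02j),  0.18+0.16j,  -0.47-0.11j,  -0.44-1.23j], [-0.26j,  (-0.09+0.11j),  (0.05-0.28j),  (0.72-0.29j)], [(-0.19-0.01j),  (0.08+0.07j),  (-0.21-0.05j),  -0.20-0.54j]] + [[-0.00-0.00j, 0j, -0j, -0.01-0.00j], [0j, (-0.01-0j), -0.00+0.00j, (0.03+0j)], [0j, -0.01-0.00j, (-0+0j), 0.01+0.00j], [0.00+0.00j, (-0-0j), (-0+0j), 0j]]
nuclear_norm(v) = 4.85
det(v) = 0.01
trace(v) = -1.40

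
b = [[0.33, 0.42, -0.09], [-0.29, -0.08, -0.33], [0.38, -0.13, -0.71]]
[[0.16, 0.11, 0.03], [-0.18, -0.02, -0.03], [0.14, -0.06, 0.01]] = b @ [[0.52, -0.02, 0.08], [-0.02, 0.27, 0.02], [0.08, 0.02, 0.02]]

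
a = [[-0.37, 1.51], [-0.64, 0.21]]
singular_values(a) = [1.6, 0.56]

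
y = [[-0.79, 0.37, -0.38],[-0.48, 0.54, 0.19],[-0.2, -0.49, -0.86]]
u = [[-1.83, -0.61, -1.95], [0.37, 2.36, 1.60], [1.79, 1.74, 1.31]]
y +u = [[-2.62, -0.24, -2.33], [-0.11, 2.90, 1.79], [1.59, 1.25, 0.45]]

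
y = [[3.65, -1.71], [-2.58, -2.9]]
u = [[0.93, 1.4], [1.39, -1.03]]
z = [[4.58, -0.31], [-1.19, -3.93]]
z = u + y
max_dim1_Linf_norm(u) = 1.4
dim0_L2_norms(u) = [1.67, 1.74]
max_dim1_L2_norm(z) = 4.59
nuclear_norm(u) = 3.41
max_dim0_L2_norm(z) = 4.73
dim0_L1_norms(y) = [6.23, 4.61]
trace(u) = -0.10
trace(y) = 0.75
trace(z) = 0.65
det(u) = -2.90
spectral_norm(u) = 1.76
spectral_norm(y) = 4.49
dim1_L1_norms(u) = [2.33, 2.42]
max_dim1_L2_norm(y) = 4.03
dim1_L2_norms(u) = [1.68, 1.73]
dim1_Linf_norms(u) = [1.4, 1.39]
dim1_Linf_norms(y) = [3.65, 2.9]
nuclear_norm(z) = 8.64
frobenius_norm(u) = 2.41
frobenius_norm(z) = 6.16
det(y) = -15.00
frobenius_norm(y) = 5.60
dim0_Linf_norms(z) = [4.58, 3.93]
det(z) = -18.37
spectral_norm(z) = 4.87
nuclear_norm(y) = 7.83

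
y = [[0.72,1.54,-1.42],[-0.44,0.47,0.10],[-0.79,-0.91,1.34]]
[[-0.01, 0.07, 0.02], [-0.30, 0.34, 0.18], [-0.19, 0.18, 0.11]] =y@ [[0.31, -0.32, -0.18], [-0.32, 0.38, 0.20], [-0.18, 0.2, 0.11]]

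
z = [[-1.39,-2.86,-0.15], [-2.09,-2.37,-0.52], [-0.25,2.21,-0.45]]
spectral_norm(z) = 4.79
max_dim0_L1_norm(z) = 7.44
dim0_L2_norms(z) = [2.52, 4.32, 0.7]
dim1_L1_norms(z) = [4.4, 4.98, 2.91]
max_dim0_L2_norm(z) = 4.32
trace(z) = -4.21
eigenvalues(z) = [-4.18, 0.06, -0.09]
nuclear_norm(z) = 6.39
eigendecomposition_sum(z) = [[-1.90, -2.49, -0.42],[-1.91, -2.5, -0.43],[1.0, 1.31, 0.22]] + [[0.22,  -0.17,  0.10], [-0.09,  0.06,  -0.04], [-0.49,  0.36,  -0.23]] + [[0.29, -0.20, 0.17], [-0.09, 0.06, -0.05], [-0.77, 0.53, -0.44]]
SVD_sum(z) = [[-1.44, -2.83, -0.17],[-1.40, -2.74, -0.17],[0.83, 1.63, 0.1]] + [[0.05, -0.03, 0.03],[-0.69, 0.37, -0.35],[-1.08, 0.58, -0.55]] + [[0.00, -0.00, -0.0], [-0.0, 0.00, 0.00], [0.00, -0.0, -0.0]]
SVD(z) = [[-0.66, 0.04, 0.75], [-0.64, -0.54, -0.54], [0.38, -0.84, 0.38]] @ diag([4.794362808772334, 1.5977416867104706, 0.0026000785057320864]) @ [[0.45, 0.89, 0.05], [0.80, -0.43, 0.41], [0.39, -0.14, -0.91]]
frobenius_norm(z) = 5.05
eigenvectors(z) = [[0.66, 0.41, -0.35],[0.66, -0.16, 0.11],[-0.35, -0.90, 0.93]]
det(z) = 0.02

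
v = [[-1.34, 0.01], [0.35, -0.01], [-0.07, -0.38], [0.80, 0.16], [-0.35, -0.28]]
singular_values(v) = [1.65, 0.48]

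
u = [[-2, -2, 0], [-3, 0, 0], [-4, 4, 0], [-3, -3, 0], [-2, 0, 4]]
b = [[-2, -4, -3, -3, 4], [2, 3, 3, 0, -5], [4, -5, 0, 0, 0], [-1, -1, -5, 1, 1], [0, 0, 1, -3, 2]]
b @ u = [[29, 1, 16], [-15, 8, -20], [7, -8, 0], [20, -21, 4], [1, 13, 8]]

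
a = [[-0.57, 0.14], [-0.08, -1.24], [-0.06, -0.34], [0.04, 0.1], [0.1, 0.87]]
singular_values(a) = [1.56, 0.58]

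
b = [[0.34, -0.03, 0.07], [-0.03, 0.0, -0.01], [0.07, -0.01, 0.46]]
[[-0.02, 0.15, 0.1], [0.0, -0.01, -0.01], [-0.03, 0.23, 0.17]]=b@[[-0.05, 0.33, 0.20], [-0.01, -0.10, -0.15], [-0.05, 0.45, 0.33]]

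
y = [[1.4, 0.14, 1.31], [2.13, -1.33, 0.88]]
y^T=[[1.40,2.13], [0.14,-1.33], [1.31,0.88]]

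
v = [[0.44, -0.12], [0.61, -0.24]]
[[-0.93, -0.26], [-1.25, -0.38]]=v@[[-2.25, -0.5], [-0.52, 0.33]]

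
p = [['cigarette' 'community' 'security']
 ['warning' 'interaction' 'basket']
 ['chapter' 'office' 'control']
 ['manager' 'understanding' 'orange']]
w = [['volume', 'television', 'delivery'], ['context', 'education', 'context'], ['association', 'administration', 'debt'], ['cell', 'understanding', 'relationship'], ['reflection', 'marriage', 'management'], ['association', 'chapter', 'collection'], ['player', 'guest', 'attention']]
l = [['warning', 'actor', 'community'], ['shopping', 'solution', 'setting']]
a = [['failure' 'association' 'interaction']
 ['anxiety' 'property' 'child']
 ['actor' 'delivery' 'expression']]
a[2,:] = ['actor', 'delivery', 'expression']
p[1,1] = 'interaction'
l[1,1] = 'solution'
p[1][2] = 'basket'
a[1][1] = 'property'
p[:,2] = ['security', 'basket', 'control', 'orange']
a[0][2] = 'interaction'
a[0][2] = 'interaction'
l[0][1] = 'actor'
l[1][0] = 'shopping'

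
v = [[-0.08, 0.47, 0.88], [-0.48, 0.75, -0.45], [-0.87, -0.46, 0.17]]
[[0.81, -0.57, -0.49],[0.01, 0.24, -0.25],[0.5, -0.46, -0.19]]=v @ [[-0.51, 0.33, 0.33], [0.16, 0.12, -0.33], [0.79, -0.68, -0.35]]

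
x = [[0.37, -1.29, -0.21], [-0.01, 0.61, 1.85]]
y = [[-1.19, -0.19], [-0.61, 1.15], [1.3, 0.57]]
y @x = [[-0.44, 1.42, -0.1], [-0.24, 1.49, 2.26], [0.48, -1.33, 0.78]]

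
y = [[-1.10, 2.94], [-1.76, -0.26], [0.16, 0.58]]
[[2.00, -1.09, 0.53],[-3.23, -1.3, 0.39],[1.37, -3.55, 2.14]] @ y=[[-0.20,  6.47],[5.90,  -8.93],[5.08,  6.19]]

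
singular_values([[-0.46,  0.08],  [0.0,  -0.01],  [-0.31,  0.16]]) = [0.58, 0.09]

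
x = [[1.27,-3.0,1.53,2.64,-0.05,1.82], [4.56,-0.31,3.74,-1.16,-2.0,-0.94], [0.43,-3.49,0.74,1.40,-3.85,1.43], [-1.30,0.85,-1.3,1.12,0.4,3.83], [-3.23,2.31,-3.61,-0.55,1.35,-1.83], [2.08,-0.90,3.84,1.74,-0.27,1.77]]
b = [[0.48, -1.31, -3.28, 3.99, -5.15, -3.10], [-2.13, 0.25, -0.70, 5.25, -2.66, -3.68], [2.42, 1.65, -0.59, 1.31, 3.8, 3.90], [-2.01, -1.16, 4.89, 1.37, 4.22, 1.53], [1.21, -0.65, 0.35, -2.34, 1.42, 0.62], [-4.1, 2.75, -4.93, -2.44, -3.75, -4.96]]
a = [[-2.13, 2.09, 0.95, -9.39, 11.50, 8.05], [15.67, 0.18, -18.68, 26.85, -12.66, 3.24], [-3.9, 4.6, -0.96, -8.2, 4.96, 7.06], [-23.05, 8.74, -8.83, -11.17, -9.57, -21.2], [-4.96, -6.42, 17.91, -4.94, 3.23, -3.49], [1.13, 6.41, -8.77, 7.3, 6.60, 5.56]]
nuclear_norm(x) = 25.52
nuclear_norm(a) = 116.55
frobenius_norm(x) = 13.29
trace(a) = -5.29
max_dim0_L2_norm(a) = 32.85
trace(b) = -2.03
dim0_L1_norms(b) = [12.35, 7.77, 14.74, 16.7, 21.0, 17.79]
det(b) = 2161.32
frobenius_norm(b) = 17.69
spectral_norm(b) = 13.94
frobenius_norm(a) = 63.18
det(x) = 584.05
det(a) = 1259446.78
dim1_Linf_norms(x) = [3.0, 4.56, 3.85, 3.83, 3.61, 3.84]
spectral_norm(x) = 10.48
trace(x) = 5.94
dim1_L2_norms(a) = [17.18, 38.55, 13.38, 36.76, 20.82, 15.72]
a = x @ b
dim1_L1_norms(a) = [34.11, 77.28, 29.68, 82.56, 40.95, 35.77]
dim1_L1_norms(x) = [10.31, 12.71, 11.34, 8.8, 12.88, 10.6]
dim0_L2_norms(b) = [5.74, 3.72, 7.74, 7.65, 9.05, 8.1]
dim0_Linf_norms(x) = [4.56, 3.49, 3.84, 2.64, 3.85, 3.83]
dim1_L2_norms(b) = [8.05, 7.3, 6.35, 7.16, 3.14, 9.66]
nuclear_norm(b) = 33.88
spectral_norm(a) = 46.71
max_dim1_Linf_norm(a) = 26.85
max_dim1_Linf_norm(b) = 5.25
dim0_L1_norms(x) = [12.87, 10.86, 14.76, 8.61, 7.92, 11.62]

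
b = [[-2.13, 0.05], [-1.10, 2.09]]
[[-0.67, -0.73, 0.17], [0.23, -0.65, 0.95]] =b@[[0.32, 0.34, -0.07], [0.28, -0.13, 0.42]]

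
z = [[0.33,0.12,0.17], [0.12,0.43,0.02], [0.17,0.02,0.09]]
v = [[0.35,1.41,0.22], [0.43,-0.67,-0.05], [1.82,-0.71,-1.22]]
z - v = [[-0.02, -1.29, -0.05], [-0.31, 1.1, 0.07], [-1.65, 0.73, 1.31]]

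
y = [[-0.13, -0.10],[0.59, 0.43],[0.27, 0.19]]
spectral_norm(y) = 0.82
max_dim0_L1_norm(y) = 0.99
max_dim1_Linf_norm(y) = 0.59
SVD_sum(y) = [[-0.13,-0.1], [0.59,0.43], [0.27,0.19]] + [[0.00, -0.00], [-0.0, 0.0], [0.00, -0.0]]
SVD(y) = [[-0.2,  -0.66], [0.89,  0.18], [0.40,  -0.73]] @ diag([0.8178348253549244, 0.006796943186495676]) @ [[0.81, 0.59], [-0.59, 0.81]]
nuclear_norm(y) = 0.82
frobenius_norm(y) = 0.82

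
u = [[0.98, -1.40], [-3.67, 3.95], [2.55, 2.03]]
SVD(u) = [[-0.30, 0.08], [0.95, -0.03], [-0.05, -1.0]] @ diag([5.657402427645456, 3.257145647905739]) @ [[-0.69, 0.72], [-0.72, -0.69]]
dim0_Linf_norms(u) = [3.67, 3.95]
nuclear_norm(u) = 8.91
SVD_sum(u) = [[1.17, -1.21],[-3.74, 3.88],[0.22, -0.22]] + [[-0.19, -0.19],[0.07, 0.07],[2.33, 2.25]]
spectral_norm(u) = 5.66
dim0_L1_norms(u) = [7.2, 7.38]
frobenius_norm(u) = 6.53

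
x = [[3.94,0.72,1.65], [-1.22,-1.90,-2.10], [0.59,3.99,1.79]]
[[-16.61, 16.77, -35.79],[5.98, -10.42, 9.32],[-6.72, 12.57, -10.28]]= x@[[-4.39, 3.45, -10.31], [-1.52, 2.21, -2.94], [1.08, 0.96, 4.21]]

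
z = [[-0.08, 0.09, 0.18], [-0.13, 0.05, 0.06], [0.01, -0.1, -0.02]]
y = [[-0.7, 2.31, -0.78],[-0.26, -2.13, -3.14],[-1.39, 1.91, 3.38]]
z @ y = [[-0.22, -0.03, 0.39], [-0.01, -0.29, 0.15], [0.05, 0.2, 0.24]]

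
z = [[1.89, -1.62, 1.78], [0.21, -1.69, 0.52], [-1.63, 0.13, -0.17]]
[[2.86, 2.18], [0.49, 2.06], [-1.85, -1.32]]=z @ [[1.09, 0.79], [-0.02, -1.39], [0.43, -0.88]]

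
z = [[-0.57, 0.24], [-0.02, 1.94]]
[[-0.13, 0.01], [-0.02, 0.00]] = z @ [[0.23, -0.01], [-0.01, 0.00]]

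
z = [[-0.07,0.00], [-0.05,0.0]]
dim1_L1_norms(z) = [0.07, 0.05]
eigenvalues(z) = [0.0, -0.07]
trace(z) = -0.07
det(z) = 0.00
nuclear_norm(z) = 0.09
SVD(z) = [[-0.81, -0.58], [-0.58, 0.81]] @ diag([0.08602325267042628, 0.0]) @ [[1.0, 0.0], [0.0, 1.00]]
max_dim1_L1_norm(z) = 0.07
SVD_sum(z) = [[-0.07, 0.0], [-0.05, 0.00]] + [[0.0, -0.00], [0.0, 0.0]]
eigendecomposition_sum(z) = [[0.0,  0.0], [-0.0,  0.0]] + [[-0.07,-0.0],[-0.05,-0.0]]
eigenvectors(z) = [[0.0, 0.81],[1.0, 0.58]]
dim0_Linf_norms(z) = [0.07, 0.0]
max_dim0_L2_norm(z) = 0.09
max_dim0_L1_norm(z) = 0.12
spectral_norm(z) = 0.09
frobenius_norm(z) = 0.09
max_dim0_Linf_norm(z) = 0.07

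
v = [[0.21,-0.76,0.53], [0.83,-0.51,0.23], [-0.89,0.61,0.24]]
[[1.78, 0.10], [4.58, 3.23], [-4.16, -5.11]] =v @ [[5.19, 4.00], [0.15, -1.27], [1.52, -3.21]]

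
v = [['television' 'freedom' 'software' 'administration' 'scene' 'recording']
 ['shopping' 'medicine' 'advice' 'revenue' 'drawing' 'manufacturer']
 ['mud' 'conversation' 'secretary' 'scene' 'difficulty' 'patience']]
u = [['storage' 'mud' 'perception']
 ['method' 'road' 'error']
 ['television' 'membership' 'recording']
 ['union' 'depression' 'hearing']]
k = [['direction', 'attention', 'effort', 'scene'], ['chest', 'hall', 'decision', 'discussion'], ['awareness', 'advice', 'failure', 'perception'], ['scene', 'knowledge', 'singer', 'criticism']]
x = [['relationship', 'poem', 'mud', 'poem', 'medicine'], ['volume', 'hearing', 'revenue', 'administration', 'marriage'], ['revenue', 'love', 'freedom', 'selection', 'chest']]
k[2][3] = 'perception'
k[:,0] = ['direction', 'chest', 'awareness', 'scene']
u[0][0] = 'storage'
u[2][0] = 'television'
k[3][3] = 'criticism'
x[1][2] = 'revenue'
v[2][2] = 'secretary'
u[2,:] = ['television', 'membership', 'recording']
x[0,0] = 'relationship'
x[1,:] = ['volume', 'hearing', 'revenue', 'administration', 'marriage']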